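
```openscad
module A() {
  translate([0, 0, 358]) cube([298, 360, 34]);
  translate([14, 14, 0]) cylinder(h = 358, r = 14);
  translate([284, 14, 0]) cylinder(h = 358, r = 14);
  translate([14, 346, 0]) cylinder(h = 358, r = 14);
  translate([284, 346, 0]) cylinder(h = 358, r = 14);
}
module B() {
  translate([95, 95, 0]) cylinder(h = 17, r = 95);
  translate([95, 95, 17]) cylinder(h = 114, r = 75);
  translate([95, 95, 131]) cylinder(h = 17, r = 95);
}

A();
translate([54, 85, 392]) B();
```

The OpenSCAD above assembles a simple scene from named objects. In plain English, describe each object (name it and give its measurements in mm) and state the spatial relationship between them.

A is a four-legged stool. The seat is a 298×360×34 mm slab whose top surface is at z = 392 mm; four round legs, each 28 mm in diameter, run from the floor (z = 0) to the underside of the seat, each leg's axis is inset half a diameter from the nearest pair of seat edges (so the leg's bounding box is flush with the corner).

B is a spool: two coaxial disc flanges of radius 95 mm and thickness 17 mm, joined by a core cylinder of radius 75 mm and height 114 mm. The lower flange rests on z = 0 and the three cylinders share a vertical axis.

The spool is on top of the stool, centred.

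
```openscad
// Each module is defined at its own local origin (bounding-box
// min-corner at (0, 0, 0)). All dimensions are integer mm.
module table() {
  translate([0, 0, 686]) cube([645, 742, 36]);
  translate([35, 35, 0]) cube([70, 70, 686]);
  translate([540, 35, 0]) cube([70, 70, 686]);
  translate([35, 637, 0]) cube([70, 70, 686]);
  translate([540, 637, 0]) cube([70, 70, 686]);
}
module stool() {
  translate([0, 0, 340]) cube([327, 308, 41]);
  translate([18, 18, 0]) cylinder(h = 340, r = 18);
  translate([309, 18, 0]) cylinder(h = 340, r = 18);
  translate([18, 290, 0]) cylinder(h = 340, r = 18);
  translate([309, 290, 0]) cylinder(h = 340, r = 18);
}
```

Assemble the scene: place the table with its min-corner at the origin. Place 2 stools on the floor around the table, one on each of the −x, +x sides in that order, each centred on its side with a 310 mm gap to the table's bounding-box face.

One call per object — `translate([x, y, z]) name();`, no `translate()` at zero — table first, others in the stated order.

table();
translate([-637, 217, 0]) stool();
translate([955, 217, 0]) stool();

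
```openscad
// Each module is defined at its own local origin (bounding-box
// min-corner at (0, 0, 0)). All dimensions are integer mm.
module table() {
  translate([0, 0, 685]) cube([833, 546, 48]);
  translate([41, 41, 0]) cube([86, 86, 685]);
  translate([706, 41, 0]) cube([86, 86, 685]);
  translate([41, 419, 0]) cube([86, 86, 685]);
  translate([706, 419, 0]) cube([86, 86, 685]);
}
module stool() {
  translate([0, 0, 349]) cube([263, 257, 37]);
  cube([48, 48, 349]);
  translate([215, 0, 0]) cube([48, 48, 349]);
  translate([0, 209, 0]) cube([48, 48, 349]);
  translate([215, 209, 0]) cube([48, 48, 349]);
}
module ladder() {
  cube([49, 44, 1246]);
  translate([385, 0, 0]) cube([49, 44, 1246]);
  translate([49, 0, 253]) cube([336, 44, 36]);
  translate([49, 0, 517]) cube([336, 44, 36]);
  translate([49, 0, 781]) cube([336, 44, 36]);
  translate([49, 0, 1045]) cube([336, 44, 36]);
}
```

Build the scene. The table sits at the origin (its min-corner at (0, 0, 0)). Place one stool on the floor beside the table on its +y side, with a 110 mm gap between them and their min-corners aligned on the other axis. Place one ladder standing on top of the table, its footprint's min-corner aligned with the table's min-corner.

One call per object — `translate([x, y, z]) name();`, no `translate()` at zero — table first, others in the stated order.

table();
translate([0, 656, 0]) stool();
translate([0, 0, 733]) ladder();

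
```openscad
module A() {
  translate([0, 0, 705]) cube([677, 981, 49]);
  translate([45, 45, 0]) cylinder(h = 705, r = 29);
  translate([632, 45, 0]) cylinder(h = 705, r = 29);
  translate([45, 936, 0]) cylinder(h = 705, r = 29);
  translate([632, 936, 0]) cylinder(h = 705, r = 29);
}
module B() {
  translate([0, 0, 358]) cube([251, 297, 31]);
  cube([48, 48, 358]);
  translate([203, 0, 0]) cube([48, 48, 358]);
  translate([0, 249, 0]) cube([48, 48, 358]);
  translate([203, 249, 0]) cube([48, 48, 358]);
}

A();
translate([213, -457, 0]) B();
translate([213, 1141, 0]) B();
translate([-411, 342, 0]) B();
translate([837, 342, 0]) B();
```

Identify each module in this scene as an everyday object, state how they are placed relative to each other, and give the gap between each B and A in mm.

Each stool's nearest face is 160 mm from the table's bounding box.

A is a table. B is a stool. Four stools sit around the table at the −y, +y, −x, +x sides. The gap between each stool and the table is 160 mm.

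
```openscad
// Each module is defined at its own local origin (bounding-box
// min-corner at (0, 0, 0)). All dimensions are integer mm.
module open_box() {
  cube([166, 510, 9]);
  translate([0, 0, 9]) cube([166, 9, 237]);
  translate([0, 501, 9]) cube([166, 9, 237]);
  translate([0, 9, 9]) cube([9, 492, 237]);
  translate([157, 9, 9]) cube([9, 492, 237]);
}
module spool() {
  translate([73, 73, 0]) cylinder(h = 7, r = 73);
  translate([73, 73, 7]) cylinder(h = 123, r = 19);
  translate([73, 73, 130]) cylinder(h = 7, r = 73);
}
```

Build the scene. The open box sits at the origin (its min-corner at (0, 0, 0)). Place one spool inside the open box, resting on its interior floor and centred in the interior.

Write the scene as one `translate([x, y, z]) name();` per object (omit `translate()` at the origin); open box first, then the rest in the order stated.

open_box();
translate([10, 182, 9]) spool();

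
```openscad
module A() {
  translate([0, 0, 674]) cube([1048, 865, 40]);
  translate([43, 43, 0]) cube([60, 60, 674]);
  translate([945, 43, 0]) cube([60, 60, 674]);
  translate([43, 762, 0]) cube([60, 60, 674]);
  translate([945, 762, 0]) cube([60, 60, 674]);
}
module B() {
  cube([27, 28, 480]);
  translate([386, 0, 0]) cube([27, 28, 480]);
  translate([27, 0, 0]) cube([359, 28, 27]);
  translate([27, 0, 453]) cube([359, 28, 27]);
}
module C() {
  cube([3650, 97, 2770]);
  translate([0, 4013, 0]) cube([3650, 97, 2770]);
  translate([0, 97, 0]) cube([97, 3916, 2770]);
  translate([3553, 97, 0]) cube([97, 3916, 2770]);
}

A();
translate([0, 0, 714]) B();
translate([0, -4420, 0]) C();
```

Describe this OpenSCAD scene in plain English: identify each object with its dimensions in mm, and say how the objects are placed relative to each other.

A is a table with a 1048×865 mm rectangular top, 40 mm thick, top surface at z = 714 mm, supported by four 60×60 mm square legs, each inset 43 mm from the nearest pair of top edges, running from the floor.

B is a rectangular picture frame lying in the x–z plane (depth along y). The opening is 359 mm wide (x) by 426 mm tall (z), surrounded by a border 27 mm wide on all four sides. The frame is 28 mm deep and is made of two full-height vertical stiles with two horizontal rails fitted between them.

C is a box-shaped house frame (walls only): outside footprint 3650×4110 mm, wall height 2770 mm, wall thickness 97 mm. The two y-facing walls run the full x-width; the two x-facing walls fit between the inner faces of the y-facing walls.

The picture frame is on top of the table. The house frame is on the floor beside the table on its −y side.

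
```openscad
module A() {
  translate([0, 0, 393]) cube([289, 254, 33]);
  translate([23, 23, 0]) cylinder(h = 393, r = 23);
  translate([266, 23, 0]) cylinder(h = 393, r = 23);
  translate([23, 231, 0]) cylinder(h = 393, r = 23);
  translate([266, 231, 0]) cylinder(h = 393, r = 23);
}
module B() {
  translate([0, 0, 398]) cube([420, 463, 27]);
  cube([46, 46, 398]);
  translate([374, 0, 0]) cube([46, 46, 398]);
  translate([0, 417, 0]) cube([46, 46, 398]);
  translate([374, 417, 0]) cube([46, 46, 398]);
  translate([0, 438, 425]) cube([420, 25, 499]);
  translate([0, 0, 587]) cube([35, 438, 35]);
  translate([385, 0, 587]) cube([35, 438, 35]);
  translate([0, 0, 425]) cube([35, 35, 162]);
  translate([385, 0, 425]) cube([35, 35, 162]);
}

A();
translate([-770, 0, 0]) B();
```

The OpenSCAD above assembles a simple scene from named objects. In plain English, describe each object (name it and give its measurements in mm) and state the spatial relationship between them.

A is a four-legged stool. The seat is 289×254 mm, 33 mm thick, top at z = 426 mm. It stands on four round legs, each 46 mm in diameter, from z = 0 to the seat underside, each leg's axis is inset half a diameter from the nearest pair of seat edges (so the leg's bounding box is flush with the corner).

B is a chair. The seat is a 420×463×27 mm slab with its top at z = 425 mm, on four 46×46 mm corner legs (flush with the seat edges, standing on z = 0). A flat backrest 25 mm thick, 499 mm tall, spans the full seat width and rises from the seat top along its +y edge, rear face flush with the rear of the seat. Two armrests of 35×35 mm section run along each side from the seat's front edge to the front of the backrest, top faces 197 mm above the seat top and outer faces flush with the seat's x-edges; a 35×35 mm post under the front of each armrest stands on the seat at the front corner.

The chair is on the floor beside the stool on its −x side.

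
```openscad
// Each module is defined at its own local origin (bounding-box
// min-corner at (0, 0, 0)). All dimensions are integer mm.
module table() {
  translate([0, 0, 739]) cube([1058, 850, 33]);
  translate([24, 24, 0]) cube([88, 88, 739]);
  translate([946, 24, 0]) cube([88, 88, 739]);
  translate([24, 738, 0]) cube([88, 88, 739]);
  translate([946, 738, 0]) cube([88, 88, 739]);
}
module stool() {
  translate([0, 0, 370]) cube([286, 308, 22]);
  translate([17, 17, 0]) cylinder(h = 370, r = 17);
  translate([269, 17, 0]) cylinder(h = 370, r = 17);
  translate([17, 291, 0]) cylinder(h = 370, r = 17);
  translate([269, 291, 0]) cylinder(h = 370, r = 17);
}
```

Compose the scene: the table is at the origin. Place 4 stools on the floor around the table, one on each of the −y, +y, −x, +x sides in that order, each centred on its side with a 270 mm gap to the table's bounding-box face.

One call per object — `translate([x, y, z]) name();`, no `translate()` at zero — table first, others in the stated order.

table();
translate([386, -578, 0]) stool();
translate([386, 1120, 0]) stool();
translate([-556, 271, 0]) stool();
translate([1328, 271, 0]) stool();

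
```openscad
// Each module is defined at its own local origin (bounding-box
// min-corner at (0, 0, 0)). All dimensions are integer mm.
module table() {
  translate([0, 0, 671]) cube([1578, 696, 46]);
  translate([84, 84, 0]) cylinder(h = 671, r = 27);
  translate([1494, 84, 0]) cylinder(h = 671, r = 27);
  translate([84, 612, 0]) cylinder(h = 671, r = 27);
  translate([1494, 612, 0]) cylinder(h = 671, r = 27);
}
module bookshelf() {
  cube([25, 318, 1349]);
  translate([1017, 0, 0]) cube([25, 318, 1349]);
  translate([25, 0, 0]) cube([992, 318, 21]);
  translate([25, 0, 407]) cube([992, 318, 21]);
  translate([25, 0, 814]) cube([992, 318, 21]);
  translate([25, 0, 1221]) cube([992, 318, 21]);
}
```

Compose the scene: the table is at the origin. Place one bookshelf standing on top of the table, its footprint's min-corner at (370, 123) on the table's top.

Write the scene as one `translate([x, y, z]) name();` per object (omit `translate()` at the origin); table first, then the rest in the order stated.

table();
translate([370, 123, 717]) bookshelf();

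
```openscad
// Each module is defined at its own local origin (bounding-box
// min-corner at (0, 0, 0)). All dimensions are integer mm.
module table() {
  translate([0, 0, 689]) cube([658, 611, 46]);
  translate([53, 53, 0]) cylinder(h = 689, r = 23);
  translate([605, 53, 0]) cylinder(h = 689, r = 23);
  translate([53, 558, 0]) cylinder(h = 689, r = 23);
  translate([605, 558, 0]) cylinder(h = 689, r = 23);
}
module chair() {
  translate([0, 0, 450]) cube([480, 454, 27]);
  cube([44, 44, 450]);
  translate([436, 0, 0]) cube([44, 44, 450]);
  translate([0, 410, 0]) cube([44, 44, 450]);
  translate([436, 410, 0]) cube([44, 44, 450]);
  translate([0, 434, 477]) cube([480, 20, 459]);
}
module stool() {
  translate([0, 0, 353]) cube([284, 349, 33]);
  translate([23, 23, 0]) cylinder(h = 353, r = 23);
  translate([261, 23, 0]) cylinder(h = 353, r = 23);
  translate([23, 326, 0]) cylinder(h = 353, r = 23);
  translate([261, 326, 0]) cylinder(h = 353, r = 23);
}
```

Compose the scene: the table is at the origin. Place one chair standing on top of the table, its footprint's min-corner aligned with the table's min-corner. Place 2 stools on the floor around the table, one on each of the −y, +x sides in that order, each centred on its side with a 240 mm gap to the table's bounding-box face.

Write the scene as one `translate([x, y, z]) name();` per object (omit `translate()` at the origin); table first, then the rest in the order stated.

table();
translate([0, 0, 735]) chair();
translate([187, -589, 0]) stool();
translate([898, 131, 0]) stool();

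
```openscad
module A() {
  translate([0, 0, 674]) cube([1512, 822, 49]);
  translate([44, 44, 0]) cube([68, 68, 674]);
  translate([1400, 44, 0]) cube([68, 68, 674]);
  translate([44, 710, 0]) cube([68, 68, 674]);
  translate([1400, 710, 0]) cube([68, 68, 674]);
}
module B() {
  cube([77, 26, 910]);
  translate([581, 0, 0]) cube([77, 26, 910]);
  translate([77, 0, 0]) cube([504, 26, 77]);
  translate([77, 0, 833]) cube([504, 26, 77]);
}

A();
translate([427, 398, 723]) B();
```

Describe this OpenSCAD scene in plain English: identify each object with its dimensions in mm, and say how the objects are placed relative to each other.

A is a rectangular dining table. The top is 1512×822×49 mm with its upper surface at z = 723 mm. It stands on four 68×68 mm square legs, each inset 44 mm from the nearest pair of top edges, running from the floor to the underside of the top.

B is a rectangular picture frame lying in the x–z plane (depth along y). The opening is 504 mm wide (x) by 756 mm tall (z), surrounded by a border 77 mm wide on all four sides. The frame is 26 mm deep and is made of two full-height vertical stiles with two horizontal rails fitted between them.

The picture frame is on top of the table, centred.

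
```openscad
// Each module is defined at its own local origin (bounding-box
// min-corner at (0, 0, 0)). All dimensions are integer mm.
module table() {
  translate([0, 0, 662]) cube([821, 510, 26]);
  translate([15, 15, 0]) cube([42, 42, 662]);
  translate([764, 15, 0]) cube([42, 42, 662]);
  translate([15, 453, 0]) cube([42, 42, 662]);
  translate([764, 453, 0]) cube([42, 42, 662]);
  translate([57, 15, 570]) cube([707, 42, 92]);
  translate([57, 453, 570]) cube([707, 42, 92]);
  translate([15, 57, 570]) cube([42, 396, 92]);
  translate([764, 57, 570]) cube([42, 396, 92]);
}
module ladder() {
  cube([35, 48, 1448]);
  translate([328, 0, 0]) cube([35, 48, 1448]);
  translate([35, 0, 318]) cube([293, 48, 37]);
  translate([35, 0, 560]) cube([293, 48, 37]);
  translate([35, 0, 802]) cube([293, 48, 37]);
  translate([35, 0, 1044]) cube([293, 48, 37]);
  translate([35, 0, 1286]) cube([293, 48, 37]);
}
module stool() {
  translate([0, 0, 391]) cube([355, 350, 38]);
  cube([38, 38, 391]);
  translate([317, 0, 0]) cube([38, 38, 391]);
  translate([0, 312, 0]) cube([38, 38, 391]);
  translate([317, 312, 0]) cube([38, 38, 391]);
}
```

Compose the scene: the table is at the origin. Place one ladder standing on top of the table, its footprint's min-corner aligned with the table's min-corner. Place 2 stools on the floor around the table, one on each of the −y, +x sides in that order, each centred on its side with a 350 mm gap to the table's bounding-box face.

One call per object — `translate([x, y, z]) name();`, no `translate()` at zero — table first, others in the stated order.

table();
translate([0, 0, 688]) ladder();
translate([233, -700, 0]) stool();
translate([1171, 80, 0]) stool();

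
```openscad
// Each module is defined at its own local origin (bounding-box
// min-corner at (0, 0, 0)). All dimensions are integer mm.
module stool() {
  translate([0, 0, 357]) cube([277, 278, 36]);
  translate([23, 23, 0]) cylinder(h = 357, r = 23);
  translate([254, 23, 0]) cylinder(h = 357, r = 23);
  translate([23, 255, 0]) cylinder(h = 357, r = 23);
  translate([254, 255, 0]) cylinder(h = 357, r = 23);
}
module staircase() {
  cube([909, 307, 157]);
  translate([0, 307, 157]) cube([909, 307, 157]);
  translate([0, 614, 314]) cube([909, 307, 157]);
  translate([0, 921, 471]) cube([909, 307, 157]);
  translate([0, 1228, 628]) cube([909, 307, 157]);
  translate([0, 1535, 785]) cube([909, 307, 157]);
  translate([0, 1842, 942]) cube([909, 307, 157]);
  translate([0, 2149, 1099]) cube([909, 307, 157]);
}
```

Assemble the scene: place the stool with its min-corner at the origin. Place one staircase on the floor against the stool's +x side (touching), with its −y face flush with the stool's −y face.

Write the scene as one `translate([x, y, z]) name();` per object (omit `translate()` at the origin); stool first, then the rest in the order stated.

stool();
translate([277, 0, 0]) staircase();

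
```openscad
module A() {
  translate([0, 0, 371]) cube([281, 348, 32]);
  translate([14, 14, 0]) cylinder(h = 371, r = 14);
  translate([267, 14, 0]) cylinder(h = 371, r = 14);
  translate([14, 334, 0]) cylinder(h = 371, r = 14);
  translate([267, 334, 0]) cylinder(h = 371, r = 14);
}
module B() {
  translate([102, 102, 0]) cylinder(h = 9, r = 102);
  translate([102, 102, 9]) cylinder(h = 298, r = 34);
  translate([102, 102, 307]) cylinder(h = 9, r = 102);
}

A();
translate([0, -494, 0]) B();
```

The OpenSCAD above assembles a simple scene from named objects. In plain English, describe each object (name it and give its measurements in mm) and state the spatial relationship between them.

A is a four-legged stool. The seat is a 281×348×32 mm slab whose top surface is at z = 403 mm; four round legs, each 28 mm in diameter, run from the floor (z = 0) to the underside of the seat, each leg's axis is inset half a diameter from the nearest pair of seat edges (so the leg's bounding box is flush with the corner).

B is a spool: two coaxial disc flanges of radius 102 mm and thickness 9 mm, joined by a core cylinder of radius 34 mm and height 298 mm. The lower flange rests on z = 0 and the three cylinders share a vertical axis.

The spool is on the floor beside the stool on its −y side.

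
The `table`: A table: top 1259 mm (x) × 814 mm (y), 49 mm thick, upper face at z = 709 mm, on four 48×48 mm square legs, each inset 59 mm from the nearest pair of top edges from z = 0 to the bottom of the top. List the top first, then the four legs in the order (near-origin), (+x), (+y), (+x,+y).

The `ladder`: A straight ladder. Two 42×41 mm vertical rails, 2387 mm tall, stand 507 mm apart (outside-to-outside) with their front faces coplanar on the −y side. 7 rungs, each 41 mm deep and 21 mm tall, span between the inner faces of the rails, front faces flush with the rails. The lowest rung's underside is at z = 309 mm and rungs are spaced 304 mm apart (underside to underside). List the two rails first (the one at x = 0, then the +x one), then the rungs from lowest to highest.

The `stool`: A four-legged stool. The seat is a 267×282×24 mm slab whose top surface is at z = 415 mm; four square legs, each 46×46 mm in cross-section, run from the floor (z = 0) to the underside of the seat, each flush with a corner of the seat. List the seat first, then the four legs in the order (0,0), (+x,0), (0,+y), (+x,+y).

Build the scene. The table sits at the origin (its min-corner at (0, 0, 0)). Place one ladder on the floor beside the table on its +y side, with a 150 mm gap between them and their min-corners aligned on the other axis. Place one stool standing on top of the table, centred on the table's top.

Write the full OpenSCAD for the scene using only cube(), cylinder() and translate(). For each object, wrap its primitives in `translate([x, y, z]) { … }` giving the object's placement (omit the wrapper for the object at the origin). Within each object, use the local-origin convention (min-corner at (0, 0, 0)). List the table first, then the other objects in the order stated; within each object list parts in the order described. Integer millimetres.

translate([0, 0, 660]) cube([1259, 814, 49]);
translate([59, 59, 0]) cube([48, 48, 660]);
translate([1152, 59, 0]) cube([48, 48, 660]);
translate([59, 707, 0]) cube([48, 48, 660]);
translate([1152, 707, 0]) cube([48, 48, 660]);
translate([0, 964, 0]) {
  cube([42, 41, 2387]);
  translate([465, 0, 0]) cube([42, 41, 2387]);
  translate([42, 0, 309]) cube([423, 41, 21]);
  translate([42, 0, 613]) cube([423, 41, 21]);
  translate([42, 0, 917]) cube([423, 41, 21]);
  translate([42, 0, 1221]) cube([423, 41, 21]);
  translate([42, 0, 1525]) cube([423, 41, 21]);
  translate([42, 0, 1829]) cube([423, 41, 21]);
  translate([42, 0, 2133]) cube([423, 41, 21]);
}
translate([496, 266, 709]) {
  translate([0, 0, 391]) cube([267, 282, 24]);
  cube([46, 46, 391]);
  translate([221, 0, 0]) cube([46, 46, 391]);
  translate([0, 236, 0]) cube([46, 46, 391]);
  translate([221, 236, 0]) cube([46, 46, 391]);
}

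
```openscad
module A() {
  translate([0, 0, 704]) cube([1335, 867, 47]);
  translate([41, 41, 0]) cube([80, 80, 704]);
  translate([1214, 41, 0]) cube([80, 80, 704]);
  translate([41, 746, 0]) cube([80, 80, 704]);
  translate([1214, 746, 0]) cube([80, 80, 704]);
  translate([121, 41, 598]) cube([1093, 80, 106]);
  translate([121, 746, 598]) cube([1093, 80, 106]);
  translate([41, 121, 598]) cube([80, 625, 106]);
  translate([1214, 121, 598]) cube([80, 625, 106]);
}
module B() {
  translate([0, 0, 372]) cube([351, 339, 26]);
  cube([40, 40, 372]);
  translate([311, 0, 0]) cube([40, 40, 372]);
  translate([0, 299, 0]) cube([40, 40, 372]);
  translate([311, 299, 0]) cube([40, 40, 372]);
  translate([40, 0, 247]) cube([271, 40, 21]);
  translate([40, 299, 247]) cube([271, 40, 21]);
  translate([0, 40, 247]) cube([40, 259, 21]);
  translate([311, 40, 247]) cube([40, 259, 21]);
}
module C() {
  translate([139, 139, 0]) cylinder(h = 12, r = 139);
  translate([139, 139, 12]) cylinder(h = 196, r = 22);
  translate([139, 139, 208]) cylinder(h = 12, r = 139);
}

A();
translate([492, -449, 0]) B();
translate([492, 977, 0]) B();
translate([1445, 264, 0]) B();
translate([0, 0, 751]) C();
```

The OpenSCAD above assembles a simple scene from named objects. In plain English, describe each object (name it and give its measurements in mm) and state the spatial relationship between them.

A is a table with a 1335×867 mm rectangular top, 47 mm thick, top surface at z = 751 mm, supported by four 80×80 mm square legs, each inset 41 mm from the nearest pair of top edges, running from the floor. Four apron rails, 80 mm thick and 106 mm tall, run between adjacent legs with their top edges flush with the underside of the top and their outer faces flush with the legs' outer faces.

B is a four-legged stool. The seat is 351×339 mm, 26 mm thick, top at z = 398 mm. It stands on four square legs, each 40×40 mm in cross-section, from z = 0 to the seat underside, each flush with a corner of the seat. Four stretchers, 40 mm wide and 21 mm tall, connect adjacent legs with their undersides at z = 247 mm, each running between the inner faces of the legs it joins and aligned with the legs' outer faces on the other axis.

C is a spool: two coaxial disc flanges of radius 139 mm and thickness 12 mm, joined by a core cylinder of radius 22 mm and height 196 mm. The lower flange rests on z = 0 and the three cylinders share a vertical axis.

Three stools sit around the table at the −y, +y, +x sides. The spool is on top of the table.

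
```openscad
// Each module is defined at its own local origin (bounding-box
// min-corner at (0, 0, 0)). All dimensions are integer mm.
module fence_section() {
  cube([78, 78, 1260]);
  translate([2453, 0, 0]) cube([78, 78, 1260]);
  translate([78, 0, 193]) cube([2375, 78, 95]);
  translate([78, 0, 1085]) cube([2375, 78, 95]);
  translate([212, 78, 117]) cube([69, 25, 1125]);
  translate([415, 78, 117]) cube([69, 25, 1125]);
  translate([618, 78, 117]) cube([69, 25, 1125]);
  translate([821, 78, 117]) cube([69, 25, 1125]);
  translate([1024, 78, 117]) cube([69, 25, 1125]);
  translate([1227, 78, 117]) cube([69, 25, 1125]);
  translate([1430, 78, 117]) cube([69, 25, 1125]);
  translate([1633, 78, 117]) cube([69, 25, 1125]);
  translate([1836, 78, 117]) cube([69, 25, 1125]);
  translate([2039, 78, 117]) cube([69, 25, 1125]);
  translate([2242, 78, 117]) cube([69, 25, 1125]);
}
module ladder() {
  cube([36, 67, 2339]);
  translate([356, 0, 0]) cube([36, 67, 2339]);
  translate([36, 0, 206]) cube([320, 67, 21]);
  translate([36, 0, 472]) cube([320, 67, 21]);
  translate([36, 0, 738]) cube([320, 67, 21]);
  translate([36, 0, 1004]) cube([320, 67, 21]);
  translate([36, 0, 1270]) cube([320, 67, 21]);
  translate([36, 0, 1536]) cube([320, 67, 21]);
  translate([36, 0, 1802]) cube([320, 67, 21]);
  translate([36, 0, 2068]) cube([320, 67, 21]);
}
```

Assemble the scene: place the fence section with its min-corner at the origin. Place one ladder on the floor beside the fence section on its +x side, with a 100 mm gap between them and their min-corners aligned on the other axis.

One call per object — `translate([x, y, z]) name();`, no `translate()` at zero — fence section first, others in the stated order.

fence_section();
translate([2631, 0, 0]) ladder();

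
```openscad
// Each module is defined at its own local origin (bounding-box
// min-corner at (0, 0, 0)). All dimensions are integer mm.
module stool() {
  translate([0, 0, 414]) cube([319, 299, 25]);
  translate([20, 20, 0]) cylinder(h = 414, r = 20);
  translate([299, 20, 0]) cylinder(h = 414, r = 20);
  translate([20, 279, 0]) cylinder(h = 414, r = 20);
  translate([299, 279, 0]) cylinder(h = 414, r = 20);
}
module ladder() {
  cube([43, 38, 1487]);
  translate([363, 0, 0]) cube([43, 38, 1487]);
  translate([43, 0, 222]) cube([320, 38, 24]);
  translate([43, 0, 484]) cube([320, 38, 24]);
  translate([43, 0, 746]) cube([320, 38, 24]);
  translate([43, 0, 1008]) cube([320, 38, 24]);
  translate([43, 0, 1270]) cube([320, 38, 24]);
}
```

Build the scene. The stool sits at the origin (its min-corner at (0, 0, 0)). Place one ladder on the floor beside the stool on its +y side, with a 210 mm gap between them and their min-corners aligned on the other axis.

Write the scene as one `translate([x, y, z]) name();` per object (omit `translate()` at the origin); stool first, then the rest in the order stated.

stool();
translate([0, 509, 0]) ladder();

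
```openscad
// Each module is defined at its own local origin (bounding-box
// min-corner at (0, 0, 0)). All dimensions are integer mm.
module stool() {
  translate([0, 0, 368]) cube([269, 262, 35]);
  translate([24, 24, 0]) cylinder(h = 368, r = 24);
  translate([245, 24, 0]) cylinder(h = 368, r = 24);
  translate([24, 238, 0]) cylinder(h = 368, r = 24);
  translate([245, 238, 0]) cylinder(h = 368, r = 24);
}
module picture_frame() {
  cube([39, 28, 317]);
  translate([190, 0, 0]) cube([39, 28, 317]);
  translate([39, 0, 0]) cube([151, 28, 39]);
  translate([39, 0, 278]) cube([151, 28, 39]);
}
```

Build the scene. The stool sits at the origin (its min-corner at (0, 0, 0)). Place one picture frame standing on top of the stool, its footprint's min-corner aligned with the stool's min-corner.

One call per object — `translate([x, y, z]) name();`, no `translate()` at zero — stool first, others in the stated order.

stool();
translate([0, 0, 403]) picture_frame();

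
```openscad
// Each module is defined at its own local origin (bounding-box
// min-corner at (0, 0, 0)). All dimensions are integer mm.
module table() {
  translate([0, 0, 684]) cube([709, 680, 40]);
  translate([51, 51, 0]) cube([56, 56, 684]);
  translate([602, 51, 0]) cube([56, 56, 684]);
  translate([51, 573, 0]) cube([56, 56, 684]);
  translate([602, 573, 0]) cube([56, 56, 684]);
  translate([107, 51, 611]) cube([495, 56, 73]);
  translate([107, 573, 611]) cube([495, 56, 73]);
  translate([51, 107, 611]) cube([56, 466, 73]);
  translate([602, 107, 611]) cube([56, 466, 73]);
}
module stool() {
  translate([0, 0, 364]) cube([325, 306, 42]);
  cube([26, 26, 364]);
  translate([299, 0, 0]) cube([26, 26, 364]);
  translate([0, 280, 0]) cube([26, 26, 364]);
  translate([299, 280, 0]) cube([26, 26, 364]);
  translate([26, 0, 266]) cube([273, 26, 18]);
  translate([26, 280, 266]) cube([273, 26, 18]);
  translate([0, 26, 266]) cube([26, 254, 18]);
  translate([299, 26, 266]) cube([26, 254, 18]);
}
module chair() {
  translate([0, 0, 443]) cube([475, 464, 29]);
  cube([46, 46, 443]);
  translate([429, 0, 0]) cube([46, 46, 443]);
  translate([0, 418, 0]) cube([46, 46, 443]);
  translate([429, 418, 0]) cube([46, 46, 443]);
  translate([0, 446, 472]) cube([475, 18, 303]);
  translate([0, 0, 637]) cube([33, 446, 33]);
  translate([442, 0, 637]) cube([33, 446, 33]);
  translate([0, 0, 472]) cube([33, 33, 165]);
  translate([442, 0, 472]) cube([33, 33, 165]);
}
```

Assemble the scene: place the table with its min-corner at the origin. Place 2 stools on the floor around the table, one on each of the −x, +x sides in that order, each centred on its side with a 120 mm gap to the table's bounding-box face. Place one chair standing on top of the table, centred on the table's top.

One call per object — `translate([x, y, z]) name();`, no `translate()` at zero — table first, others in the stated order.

table();
translate([-445, 187, 0]) stool();
translate([829, 187, 0]) stool();
translate([117, 108, 724]) chair();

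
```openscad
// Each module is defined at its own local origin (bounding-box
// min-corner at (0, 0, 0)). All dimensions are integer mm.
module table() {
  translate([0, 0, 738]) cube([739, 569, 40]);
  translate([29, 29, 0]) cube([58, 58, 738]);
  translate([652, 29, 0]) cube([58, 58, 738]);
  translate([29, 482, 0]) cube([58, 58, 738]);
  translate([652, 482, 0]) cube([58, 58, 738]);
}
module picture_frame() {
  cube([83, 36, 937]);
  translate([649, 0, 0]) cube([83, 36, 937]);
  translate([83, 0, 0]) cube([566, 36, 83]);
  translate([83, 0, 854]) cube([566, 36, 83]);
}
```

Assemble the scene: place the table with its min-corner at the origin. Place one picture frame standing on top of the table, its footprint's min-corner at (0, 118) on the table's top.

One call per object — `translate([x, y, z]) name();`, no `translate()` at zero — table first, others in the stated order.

table();
translate([0, 118, 778]) picture_frame();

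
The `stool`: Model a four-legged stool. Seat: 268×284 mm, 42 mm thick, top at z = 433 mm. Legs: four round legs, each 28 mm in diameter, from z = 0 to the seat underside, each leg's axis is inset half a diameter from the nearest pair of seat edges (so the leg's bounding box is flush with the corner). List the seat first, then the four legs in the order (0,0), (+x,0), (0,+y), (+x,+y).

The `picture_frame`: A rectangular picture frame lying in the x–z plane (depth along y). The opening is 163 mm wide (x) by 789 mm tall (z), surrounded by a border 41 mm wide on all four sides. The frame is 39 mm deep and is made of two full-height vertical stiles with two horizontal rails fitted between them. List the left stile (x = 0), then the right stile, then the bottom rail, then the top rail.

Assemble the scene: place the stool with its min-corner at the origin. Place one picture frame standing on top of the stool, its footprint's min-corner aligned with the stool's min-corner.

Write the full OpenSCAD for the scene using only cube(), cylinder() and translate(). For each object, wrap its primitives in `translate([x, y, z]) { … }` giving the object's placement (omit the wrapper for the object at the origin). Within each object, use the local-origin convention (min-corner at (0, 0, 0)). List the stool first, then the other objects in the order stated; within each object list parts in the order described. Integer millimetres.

translate([0, 0, 391]) cube([268, 284, 42]);
translate([14, 14, 0]) cylinder(h = 391, r = 14);
translate([254, 14, 0]) cylinder(h = 391, r = 14);
translate([14, 270, 0]) cylinder(h = 391, r = 14);
translate([254, 270, 0]) cylinder(h = 391, r = 14);
translate([0, 0, 433]) {
  cube([41, 39, 871]);
  translate([204, 0, 0]) cube([41, 39, 871]);
  translate([41, 0, 0]) cube([163, 39, 41]);
  translate([41, 0, 830]) cube([163, 39, 41]);
}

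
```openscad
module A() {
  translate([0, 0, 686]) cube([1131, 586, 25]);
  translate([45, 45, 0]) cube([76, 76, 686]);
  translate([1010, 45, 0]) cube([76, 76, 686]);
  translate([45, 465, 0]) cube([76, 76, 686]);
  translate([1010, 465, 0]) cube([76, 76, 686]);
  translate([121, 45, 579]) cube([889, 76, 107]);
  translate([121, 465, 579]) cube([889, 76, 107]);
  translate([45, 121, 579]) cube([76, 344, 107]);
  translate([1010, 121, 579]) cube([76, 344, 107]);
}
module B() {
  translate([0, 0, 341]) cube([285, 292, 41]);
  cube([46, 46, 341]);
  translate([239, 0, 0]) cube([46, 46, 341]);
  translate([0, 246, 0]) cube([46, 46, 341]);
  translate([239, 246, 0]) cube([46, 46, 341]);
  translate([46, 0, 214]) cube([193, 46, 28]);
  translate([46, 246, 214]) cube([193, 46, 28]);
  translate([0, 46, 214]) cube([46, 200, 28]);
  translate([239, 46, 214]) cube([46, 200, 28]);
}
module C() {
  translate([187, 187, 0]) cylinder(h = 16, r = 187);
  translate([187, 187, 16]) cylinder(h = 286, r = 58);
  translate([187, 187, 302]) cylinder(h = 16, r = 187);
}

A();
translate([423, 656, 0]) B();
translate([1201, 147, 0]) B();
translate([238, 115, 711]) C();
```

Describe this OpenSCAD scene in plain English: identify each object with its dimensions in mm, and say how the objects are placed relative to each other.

A is a table: top 1131 mm (x) × 586 mm (y), 25 mm thick, upper face at z = 711 mm, on four 76×76 mm square legs, each inset 45 mm from the nearest pair of top edges, running from z = 0 to the bottom of the top. Four apron rails, 76 mm thick and 107 mm tall, run between adjacent legs with their top edges flush with the underside of the top and their outer faces flush with the legs' outer faces.

B is a simple wooden stool: a rectangular seat 285 mm (x) by 292 mm (y), 41 mm thick, top face at z = 382 mm, on four square legs, each 46×46 mm in cross-section. The legs rest on z = 0, each flush with a corner of the seat. Four stretchers, 46 mm wide and 28 mm tall, connect adjacent legs with their undersides at z = 214 mm, each running between the inner faces of the legs it joins and aligned with the legs' outer faces on the other axis.

C is a spool: two coaxial disc flanges of radius 187 mm and thickness 16 mm, joined by a core cylinder of radius 58 mm and height 286 mm. The lower flange rests on z = 0 and the three cylinders share a vertical axis.

Two stools sit around the table at the +y, +x sides. The spool is on top of the table.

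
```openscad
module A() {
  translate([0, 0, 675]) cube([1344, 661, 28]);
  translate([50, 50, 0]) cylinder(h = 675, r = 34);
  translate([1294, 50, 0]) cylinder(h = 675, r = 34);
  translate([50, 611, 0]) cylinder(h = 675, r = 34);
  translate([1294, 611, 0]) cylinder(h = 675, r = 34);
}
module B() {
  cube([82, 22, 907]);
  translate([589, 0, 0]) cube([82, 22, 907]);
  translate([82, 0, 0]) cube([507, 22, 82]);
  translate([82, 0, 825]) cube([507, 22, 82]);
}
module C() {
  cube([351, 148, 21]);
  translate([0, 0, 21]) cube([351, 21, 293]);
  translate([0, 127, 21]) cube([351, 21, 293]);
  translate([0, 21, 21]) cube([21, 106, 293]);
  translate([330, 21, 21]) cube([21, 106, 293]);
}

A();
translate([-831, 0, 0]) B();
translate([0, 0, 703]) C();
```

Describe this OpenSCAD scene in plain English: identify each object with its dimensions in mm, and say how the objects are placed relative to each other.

A is a table: top 1344 mm (x) × 661 mm (y), 28 mm thick, upper face at z = 703 mm, on four round legs of 68 mm diameter, each leg's bounding box inset 16 mm from the nearest pair of top edges, running from z = 0 to the bottom of the top.

B is a picture frame with a 507×743 mm rectangular opening (x by z) and a uniform 82 mm border on every side. Frame depth is 22 mm along y. It is built from two vertical stiles running the full outside height and two horizontal rails spanning the gap between the stiles.

C is an open storage box with external size 351×148×314 mm and wall thickness 21 mm (the base is also 21 mm thick). The base covers the whole footprint; the four walls stand on the base, with the y-facing walls full-width and the x-facing walls fitting between their inner faces.

The picture frame is on the floor beside the table on its −x side. The open box is on top of the table.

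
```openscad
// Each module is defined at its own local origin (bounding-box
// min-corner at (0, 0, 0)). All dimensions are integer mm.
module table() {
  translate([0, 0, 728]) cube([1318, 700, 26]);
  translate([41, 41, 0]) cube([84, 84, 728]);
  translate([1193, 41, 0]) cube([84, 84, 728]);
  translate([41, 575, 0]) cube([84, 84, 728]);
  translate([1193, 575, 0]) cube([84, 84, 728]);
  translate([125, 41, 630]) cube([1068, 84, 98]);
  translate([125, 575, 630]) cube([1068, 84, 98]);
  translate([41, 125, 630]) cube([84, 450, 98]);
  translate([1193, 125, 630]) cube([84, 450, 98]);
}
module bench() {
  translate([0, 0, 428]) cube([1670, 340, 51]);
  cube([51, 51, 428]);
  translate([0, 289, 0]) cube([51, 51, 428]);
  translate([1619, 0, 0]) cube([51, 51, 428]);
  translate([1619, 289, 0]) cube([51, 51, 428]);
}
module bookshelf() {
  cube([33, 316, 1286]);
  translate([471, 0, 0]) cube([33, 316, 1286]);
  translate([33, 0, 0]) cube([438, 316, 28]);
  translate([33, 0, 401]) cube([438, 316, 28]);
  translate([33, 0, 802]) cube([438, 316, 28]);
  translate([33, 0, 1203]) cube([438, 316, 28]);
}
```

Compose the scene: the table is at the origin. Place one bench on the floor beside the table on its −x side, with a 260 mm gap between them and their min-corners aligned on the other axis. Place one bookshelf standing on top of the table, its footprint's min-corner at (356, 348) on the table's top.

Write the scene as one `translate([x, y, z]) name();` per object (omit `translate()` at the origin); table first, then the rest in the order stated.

table();
translate([-1930, 0, 0]) bench();
translate([356, 348, 754]) bookshelf();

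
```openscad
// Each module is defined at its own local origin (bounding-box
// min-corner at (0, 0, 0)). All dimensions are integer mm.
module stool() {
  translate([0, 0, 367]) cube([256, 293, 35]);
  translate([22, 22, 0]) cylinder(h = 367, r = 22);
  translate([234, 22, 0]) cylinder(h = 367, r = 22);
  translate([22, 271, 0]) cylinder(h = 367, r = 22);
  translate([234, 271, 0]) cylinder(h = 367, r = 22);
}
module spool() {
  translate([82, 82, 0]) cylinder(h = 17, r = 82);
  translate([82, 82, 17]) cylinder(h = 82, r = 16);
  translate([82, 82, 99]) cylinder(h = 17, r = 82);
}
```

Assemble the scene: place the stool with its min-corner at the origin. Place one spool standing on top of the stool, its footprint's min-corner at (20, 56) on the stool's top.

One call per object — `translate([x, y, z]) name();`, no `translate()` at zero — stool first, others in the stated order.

stool();
translate([20, 56, 402]) spool();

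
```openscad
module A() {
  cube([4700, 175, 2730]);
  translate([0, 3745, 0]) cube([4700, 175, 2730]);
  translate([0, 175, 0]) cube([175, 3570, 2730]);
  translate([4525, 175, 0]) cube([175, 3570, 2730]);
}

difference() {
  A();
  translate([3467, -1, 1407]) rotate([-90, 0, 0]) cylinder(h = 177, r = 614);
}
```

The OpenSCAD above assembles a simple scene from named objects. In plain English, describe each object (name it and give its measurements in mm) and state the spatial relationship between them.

A is a box-shaped house frame (walls only): outside footprint 4700×3920 mm, wall height 2730 mm, wall thickness 175 mm. The two y-facing walls run the full x-width; the two x-facing walls fit between the inner faces of the y-facing walls.

The house frame has a circular hole of radius 614 mm through its front wall, centred at (x = 3467, z = 1407).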